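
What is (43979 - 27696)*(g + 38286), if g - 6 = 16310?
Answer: 889084366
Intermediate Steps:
g = 16316 (g = 6 + 16310 = 16316)
(43979 - 27696)*(g + 38286) = (43979 - 27696)*(16316 + 38286) = 16283*54602 = 889084366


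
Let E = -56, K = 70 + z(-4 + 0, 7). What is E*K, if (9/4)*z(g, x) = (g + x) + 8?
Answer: -37744/9 ≈ -4193.8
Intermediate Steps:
z(g, x) = 32/9 + 4*g/9 + 4*x/9 (z(g, x) = 4*((g + x) + 8)/9 = 4*(8 + g + x)/9 = 32/9 + 4*g/9 + 4*x/9)
K = 674/9 (K = 70 + (32/9 + 4*(-4 + 0)/9 + (4/9)*7) = 70 + (32/9 + (4/9)*(-4) + 28/9) = 70 + (32/9 - 16/9 + 28/9) = 70 + 44/9 = 674/9 ≈ 74.889)
E*K = -56*674/9 = -37744/9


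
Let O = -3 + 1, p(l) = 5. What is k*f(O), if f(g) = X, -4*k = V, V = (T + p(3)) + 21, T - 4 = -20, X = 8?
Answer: -20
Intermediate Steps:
T = -16 (T = 4 - 20 = -16)
O = -2
V = 10 (V = (-16 + 5) + 21 = -11 + 21 = 10)
k = -5/2 (k = -¼*10 = -5/2 ≈ -2.5000)
f(g) = 8
k*f(O) = -5/2*8 = -20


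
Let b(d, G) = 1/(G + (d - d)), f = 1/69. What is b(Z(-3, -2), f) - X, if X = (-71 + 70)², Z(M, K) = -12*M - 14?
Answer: 68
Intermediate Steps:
Z(M, K) = -14 - 12*M
X = 1 (X = (-1)² = 1)
f = 1/69 ≈ 0.014493
b(d, G) = 1/G (b(d, G) = 1/(G + 0) = 1/G)
b(Z(-3, -2), f) - X = 1/(1/69) - 1*1 = 69 - 1 = 68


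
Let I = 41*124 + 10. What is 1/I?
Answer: 1/5094 ≈ 0.00019631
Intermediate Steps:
I = 5094 (I = 5084 + 10 = 5094)
1/I = 1/5094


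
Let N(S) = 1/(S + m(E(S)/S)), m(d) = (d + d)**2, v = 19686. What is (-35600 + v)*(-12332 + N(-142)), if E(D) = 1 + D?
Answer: 136579509195042/695941 ≈ 1.9625e+8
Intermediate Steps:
m(d) = 4*d**2 (m(d) = (2*d)**2 = 4*d**2)
N(S) = 1/(S + 4*(1 + S)**2/S**2) (N(S) = 1/(S + 4*((1 + S)/S)**2) = 1/(S + 4*((1 + S)**2/S**2)) = 1/(S + 4*(1 + S)**2/S**2))
(-35600 + v)*(-12332 + N(-142)) = (-35600 + 19686)*(-12332 + (-142)**2/((-142)**3 + 4*(1 - 142)**2)) = -15914*(-12332 + 20164/(-2863288 + 4*(-141)**2)) = -15914*(-12332 + 20164/(-2863288 + 4*19881)) = -15914*(-12332 + 20164/(-2863288 + 79524)) = -15914*(-12332 + 20164/(-2783764)) = -15914*(-12332 + 20164*(-1/2783764)) = -15914*(-12332 - 5041/695941) = -15914*(-8582349453/695941) = 136579509195042/695941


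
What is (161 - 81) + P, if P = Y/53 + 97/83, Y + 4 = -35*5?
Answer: 342204/4399 ≈ 77.791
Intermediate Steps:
Y = -179 (Y = -4 - 35*5 = -4 - 175 = -179)
P = -9716/4399 (P = -179/53 + 97/83 = -9716/4399 ≈ -2.2087)
(161 - 81) + P = (161 - 81) - 9716/4399 = 80 - 9716/4399 = 342204/4399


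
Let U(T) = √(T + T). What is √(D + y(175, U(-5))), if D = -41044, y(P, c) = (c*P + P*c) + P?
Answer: √(-40869 + 350*I*√10) ≈ 2.737 + 202.18*I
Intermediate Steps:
U(T) = √2*√T (U(T) = √(2*T) = √2*√T)
y(P, c) = P + 2*P*c (y(P, c) = (P*c + P*c) + P = 2*P*c + P = P + 2*P*c)
√(D + y(175, U(-5))) = √(-41044 + 175*(1 + 2*(√2*√(-5)))) = √(-41044 + 175*(1 + 2*(√2*(I*√5)))) = √(-41044 + 175*(1 + 2*(I*√10))) = √(-41044 + 175*(1 + 2*I*√10)) = √(-41044 + (175 + 350*I*√10)) = √(-40869 + 350*I*√10)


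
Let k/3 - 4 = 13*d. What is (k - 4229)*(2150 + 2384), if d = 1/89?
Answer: -1701492316/89 ≈ -1.9118e+7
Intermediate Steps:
d = 1/89 ≈ 0.011236
k = 1107/89 (k = 12 + 3*(13*(1/89)) = 12 + 3*(13/89) = 12 + 39/89 = 1107/89 ≈ 12.438)
(k - 4229)*(2150 + 2384) = (1107/89 - 4229)*(2150 + 2384) = -375274/89*4534 = -1701492316/89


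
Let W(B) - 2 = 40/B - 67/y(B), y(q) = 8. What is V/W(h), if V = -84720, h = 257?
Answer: 174184320/12787 ≈ 13622.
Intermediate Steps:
W(B) = -51/8 + 40/B (W(B) = 2 + (40/B - 67/8) = 2 + (-67/8 + 40/B) = -51/8 + 40/B)
V/W(h) = -84720/(-51/8 + 40/257) = -84720/(-12787/2056) = -84720*(-2056/12787) = 174184320/12787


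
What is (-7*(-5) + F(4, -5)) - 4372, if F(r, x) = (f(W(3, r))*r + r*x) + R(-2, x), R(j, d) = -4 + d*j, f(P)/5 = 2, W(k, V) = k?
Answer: -4311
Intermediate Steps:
f(P) = 10 (f(P) = 5*2 = 10)
F(r, x) = -4 - 2*x + 10*r + r*x (F(r, x) = (10*r + r*x) + (-4 + x*(-2)) = (10*r + r*x) + (-4 - 2*x) = -4 - 2*x + 10*r + r*x)
(-7*(-5) + F(4, -5)) - 4372 = (-7*(-5) + (-4 - 2*(-5) + 10*4 + 4*(-5))) - 4372 = (35 + (-4 + 10 + 40 - 20)) - 4372 = (35 + 26) - 4372 = 61 - 4372 = -4311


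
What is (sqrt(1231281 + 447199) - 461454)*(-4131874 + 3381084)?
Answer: 346455048660 - 3003160*sqrt(104905) ≈ 3.4548e+11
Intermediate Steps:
(sqrt(1231281 + 447199) - 461454)*(-4131874 + 3381084) = (sqrt(1678480) - 461454)*(-750790) = (4*sqrt(104905) - 461454)*(-750790) = (-461454 + 4*sqrt(104905))*(-750790) = 346455048660 - 3003160*sqrt(104905)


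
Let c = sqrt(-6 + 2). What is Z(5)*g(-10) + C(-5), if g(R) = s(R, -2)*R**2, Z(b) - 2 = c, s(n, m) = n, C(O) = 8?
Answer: -1992 - 2000*I ≈ -1992.0 - 2000.0*I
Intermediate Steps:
c = 2*I (c = sqrt(-4) = 2*I ≈ 2.0*I)
Z(b) = 2 + 2*I
g(R) = R**3 (g(R) = R*R**2 = R**3)
Z(5)*g(-10) + C(-5) = (2 + 2*I)*(-10)**3 + 8 = (2 + 2*I)*(-1000) + 8 = (-2000 - 2000*I) + 8 = -1992 - 2000*I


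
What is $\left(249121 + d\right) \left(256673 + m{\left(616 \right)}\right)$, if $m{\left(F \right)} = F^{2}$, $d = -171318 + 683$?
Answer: $49927220694$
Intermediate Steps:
$d = -170635$
$\left(249121 + d\right) \left(256673 + m{\left(616 \right)}\right) = \left(249121 - 170635\right) \left(256673 + 616^{2}\right) = 78486 \left(256673 + 379456\right) = 78486 \cdot 636129 = 49927220694$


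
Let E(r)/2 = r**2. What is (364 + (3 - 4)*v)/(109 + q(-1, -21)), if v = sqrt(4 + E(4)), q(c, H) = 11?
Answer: 179/60 ≈ 2.9833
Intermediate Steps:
E(r) = 2*r**2
v = 6 (v = sqrt(4 + 2*4**2) = sqrt(4 + 2*16) = sqrt(4 + 32) = sqrt(36) = 6)
(364 + (3 - 4)*v)/(109 + q(-1, -21)) = (364 + (3 - 4)*6)/(109 + 11) = (364 - 1*6)/120 = (364 - 6)*(1/120) = 358*(1/120) = 179/60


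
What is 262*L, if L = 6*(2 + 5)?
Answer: 11004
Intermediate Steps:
L = 42 (L = 6*7 = 42)
262*L = 262*42 = 11004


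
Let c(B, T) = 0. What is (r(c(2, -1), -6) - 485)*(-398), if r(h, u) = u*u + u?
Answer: 181090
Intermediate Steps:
r(h, u) = u + u² (r(h, u) = u² + u = u + u²)
(r(c(2, -1), -6) - 485)*(-398) = (-6*(1 - 6) - 485)*(-398) = (-6*(-5) - 485)*(-398) = (30 - 485)*(-398) = -455*(-398) = 181090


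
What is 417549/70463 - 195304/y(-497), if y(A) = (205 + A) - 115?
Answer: 13931648195/28678441 ≈ 485.79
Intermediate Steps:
y(A) = 90 + A
417549/70463 - 195304/y(-497) = 417549/70463 - 195304/(90 - 497) = 417549*(1/70463) - 195304/(-407) = 417549/70463 - 195304*(-1/407) = 417549/70463 + 195304/407 = 13931648195/28678441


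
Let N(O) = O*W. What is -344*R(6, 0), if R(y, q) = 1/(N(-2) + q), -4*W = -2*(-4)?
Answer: -86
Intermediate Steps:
W = -2 (W = -(-1)*(-4)/2 = -¼*8 = -2)
N(O) = -2*O (N(O) = O*(-2) = -2*O)
R(y, q) = 1/(4 + q) (R(y, q) = 1/(-2*(-2) + q) = 1/(4 + q))
-344*R(6, 0) = -344/(4 + 0) = -344/4 = -344*¼ = -86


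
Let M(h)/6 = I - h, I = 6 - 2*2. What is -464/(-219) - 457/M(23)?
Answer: 52849/9198 ≈ 5.7457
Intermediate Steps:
I = 2 (I = 6 - 4 = 2)
M(h) = 12 - 6*h (M(h) = 6*(2 - h) = 12 - 6*h)
-464/(-219) - 457/M(23) = -464/(-219) - 457/(12 - 6*23) = -464*(-1/219) - 457/(12 - 138) = 464/219 - 457/(-126) = 464/219 - 457*(-1/126) = 464/219 + 457/126 = 52849/9198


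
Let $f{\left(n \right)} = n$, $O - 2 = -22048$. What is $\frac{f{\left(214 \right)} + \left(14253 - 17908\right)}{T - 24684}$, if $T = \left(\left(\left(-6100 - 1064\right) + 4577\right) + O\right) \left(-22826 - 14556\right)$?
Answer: $- \frac{1147}{306935374} \approx -3.7369 \cdot 10^{-6}$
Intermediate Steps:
$O = -22046$ ($O = 2 - 22048 = -22046$)
$T = 920830806$ ($T = \left(\left(\left(-6100 - 1064\right) + 4577\right) - 22046\right) \left(-22826 - 14556\right) = \left(\left(-7164 + 4577\right) - 22046\right) \left(-37382\right) = \left(-2587 - 22046\right) \left(-37382\right) = \left(-24633\right) \left(-37382\right) = 920830806$)
$\frac{f{\left(214 \right)} + \left(14253 - 17908\right)}{T - 24684} = \frac{214 + \left(14253 - 17908\right)}{920830806 - 24684} = \frac{214 - 3655}{920806122} = \left(-3441\right) \frac{1}{920806122} = - \frac{1147}{306935374}$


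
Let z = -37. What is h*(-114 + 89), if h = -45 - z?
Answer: 200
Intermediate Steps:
h = -8 (h = -45 - 1*(-37) = -45 + 37 = -8)
h*(-114 + 89) = -8*(-114 + 89) = -8*(-25) = 200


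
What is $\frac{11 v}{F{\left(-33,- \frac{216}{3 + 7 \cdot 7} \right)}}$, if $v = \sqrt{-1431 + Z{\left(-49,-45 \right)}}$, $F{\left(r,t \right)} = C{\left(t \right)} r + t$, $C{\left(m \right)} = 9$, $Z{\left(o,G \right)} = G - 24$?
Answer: $- \frac{286 i \sqrt{15}}{783} \approx - 1.4147 i$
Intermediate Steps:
$Z{\left(o,G \right)} = -24 + G$ ($Z{\left(o,G \right)} = G - 24 = -24 + G$)
$F{\left(r,t \right)} = t + 9 r$ ($F{\left(r,t \right)} = 9 r + t = t + 9 r$)
$v = 10 i \sqrt{15}$ ($v = \sqrt{-1431 - 69} = \sqrt{-1500} = 10 i \sqrt{15} \approx 38.73 i$)
$\frac{11 v}{F{\left(-33,- \frac{216}{3 + 7 \cdot 7} \right)}} = \frac{11 \cdot 10 i \sqrt{15}}{- \frac{216}{3 + 7 \cdot 7} + 9 \left(-33\right)} = \frac{110 i \sqrt{15}}{- \frac{216}{3 + 49} - 297} = \frac{110 i \sqrt{15}}{- \frac{216}{52} - 297} = \frac{110 i \sqrt{15}}{\left(-216\right) \frac{1}{52} - 297} = \frac{110 i \sqrt{15}}{- \frac{54}{13} - 297} = \frac{110 i \sqrt{15}}{- \frac{3915}{13}} = 110 i \sqrt{15} \left(- \frac{13}{3915}\right) = - \frac{286 i \sqrt{15}}{783}$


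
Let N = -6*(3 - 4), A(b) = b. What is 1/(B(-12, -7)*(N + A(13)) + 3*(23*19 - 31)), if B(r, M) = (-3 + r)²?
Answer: 1/5493 ≈ 0.00018205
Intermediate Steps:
N = 6 (N = -6*(-1) = 6)
1/(B(-12, -7)*(N + A(13)) + 3*(23*19 - 31)) = 1/((-3 - 12)²*(6 + 13) + 3*(23*19 - 31)) = 1/((-15)²*19 + 3*(437 - 31)) = 1/(225*19 + 3*406) = 1/(4275 + 1218) = 1/5493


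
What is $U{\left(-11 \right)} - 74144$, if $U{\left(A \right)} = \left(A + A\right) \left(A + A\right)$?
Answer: $-73660$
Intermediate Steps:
$U{\left(A \right)} = 4 A^{2}$ ($U{\left(A \right)} = 2 A 2 A = 4 A^{2}$)
$U{\left(-11 \right)} - 74144 = 4 \left(-11\right)^{2} - 74144 = 4 \cdot 121 - 74144 = 484 - 74144 = -73660$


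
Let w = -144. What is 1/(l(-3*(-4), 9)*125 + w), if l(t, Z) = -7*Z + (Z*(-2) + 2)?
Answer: -1/10019 ≈ -9.9810e-5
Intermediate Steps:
l(t, Z) = 2 - 9*Z (l(t, Z) = -7*Z + (-2*Z + 2) = -7*Z + (2 - 2*Z) = 2 - 9*Z)
1/(l(-3*(-4), 9)*125 + w) = 1/((2 - 9*9)*125 - 144) = 1/((2 - 81)*125 - 144) = 1/(-79*125 - 144) = 1/(-9875 - 144) = 1/(-10019) = -1/10019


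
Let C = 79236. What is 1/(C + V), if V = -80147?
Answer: -1/911 ≈ -0.0010977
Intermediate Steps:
1/(C + V) = 1/(79236 - 80147) = 1/(-911) = -1/911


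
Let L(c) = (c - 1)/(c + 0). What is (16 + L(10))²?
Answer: 28561/100 ≈ 285.61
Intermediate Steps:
L(c) = (-1 + c)/c
(16 + L(10))² = (16 + (-1 + 10)/10)² = (16 + (⅒)*9)² = (16 + 9/10)² = (169/10)² = 28561/100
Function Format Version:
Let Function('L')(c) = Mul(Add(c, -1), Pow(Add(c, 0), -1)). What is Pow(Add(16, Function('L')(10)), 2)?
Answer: Rational(28561, 100) ≈ 285.61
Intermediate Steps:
Function('L')(c) = Mul(Pow(c, -1), Add(-1, c)) (Function('L')(c) = Mul(Add(-1, c), Pow(c, -1)) = Mul(Pow(c, -1), Add(-1, c)))
Pow(Add(16, Function('L')(10)), 2) = Pow(Add(16, Mul(Pow(10, -1), Add(-1, 10))), 2) = Pow(Add(16, Mul(Rational(1, 10), 9)), 2) = Pow(Add(16, Rational(9, 10)), 2) = Pow(Rational(169, 10), 2) = Rational(28561, 100)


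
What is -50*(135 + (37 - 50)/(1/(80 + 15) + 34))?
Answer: -21747500/3231 ≈ -6730.9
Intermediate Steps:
-50*(135 + (37 - 50)/(1/(80 + 15) + 34)) = -50*(135 - 13/(1/95 + 34)) = -50*(135 - 13/3231/95) = -50*(135 - 13*95/3231) = -50*(135 - 1235/3231) = -50*434950/3231 = -21747500/3231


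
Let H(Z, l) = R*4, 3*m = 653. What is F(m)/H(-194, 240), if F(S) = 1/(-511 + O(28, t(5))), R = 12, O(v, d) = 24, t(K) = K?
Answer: -1/23376 ≈ -4.2779e-5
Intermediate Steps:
m = 653/3 (m = (⅓)*653 = 653/3 ≈ 217.67)
F(S) = -1/487 (F(S) = 1/(-511 + 24) = 1/(-487) = -1/487)
H(Z, l) = 48 (H(Z, l) = 12*4 = 48)
F(m)/H(-194, 240) = -1/487/48 = -1/487*1/48 = -1/23376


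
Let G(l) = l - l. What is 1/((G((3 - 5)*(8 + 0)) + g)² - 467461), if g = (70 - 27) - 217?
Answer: -1/437185 ≈ -2.2874e-6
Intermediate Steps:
G(l) = 0
g = -174 (g = 43 - 217 = -174)
1/((G((3 - 5)*(8 + 0)) + g)² - 467461) = 1/((0 - 174)² - 467461) = 1/((-174)² - 467461) = 1/(30276 - 467461) = 1/(-437185) = -1/437185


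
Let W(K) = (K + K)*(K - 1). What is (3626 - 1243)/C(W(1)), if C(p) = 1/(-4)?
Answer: -9532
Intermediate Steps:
W(K) = 2*K*(-1 + K) (W(K) = (2*K)*(-1 + K) = 2*K*(-1 + K))
C(p) = -¼
(3626 - 1243)/C(W(1)) = (3626 - 1243)/(-¼) = 2383*(-4) = -9532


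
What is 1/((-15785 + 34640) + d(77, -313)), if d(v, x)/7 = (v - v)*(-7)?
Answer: 1/18855 ≈ 5.3036e-5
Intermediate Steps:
d(v, x) = 0 (d(v, x) = 7*((v - v)*(-7)) = 7*(0*(-7)) = 7*0 = 0)
1/((-15785 + 34640) + d(77, -313)) = 1/((-15785 + 34640) + 0) = 1/(18855 + 0) = 1/18855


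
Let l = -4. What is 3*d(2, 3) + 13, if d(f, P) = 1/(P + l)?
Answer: 10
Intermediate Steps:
d(f, P) = 1/(-4 + P) (d(f, P) = 1/(P - 4) = 1/(-4 + P))
3*d(2, 3) + 13 = 3/(-4 + 3) + 13 = 3/(-1) + 13 = 3*(-1) + 13 = -3 + 13 = 10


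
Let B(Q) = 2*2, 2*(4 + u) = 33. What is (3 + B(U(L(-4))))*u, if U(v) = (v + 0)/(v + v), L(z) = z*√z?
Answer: 175/2 ≈ 87.500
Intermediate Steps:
u = 25/2 (u = -4 + (½)*33 = -4 + 33/2 = 25/2 ≈ 12.500)
L(z) = z^(3/2)
U(v) = ½ (U(v) = v/((2*v)) = v*(1/(2*v)) = ½)
B(Q) = 4
(3 + B(U(L(-4))))*u = (3 + 4)*(25/2) = 7*(25/2) = 175/2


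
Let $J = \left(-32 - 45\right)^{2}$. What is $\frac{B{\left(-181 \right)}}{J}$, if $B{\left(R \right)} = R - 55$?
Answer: $- \frac{236}{5929} \approx -0.039804$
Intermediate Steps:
$B{\left(R \right)} = -55 + R$
$J = 5929$ ($J = \left(-32 + \left(-60 + 15\right)\right)^{2} = \left(-32 - 45\right)^{2} = \left(-77\right)^{2} = 5929$)
$\frac{B{\left(-181 \right)}}{J} = \frac{-55 - 181}{5929} = \left(-236\right) \frac{1}{5929} = - \frac{236}{5929}$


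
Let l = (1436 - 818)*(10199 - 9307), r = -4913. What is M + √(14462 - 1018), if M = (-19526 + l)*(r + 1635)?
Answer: -1743010940 + 2*√3361 ≈ -1.7430e+9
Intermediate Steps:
l = 551256 (l = 618*892 = 551256)
M = -1743010940 (M = (-19526 + 551256)*(-4913 + 1635) = 531730*(-3278) = -1743010940)
M + √(14462 - 1018) = -1743010940 + √(14462 - 1018) = -1743010940 + √13444 = -1743010940 + 2*√3361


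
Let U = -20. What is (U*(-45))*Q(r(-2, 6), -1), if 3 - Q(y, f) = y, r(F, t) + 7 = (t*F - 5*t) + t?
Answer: 41400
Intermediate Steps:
r(F, t) = -7 - 4*t + F*t (r(F, t) = -7 + ((t*F - 5*t) + t) = -7 + ((F*t - 5*t) + t) = -7 + ((-5*t + F*t) + t) = -7 + (-4*t + F*t) = -7 - 4*t + F*t)
Q(y, f) = 3 - y
(U*(-45))*Q(r(-2, 6), -1) = (-20*(-45))*(3 - (-7 - 4*6 - 2*6)) = 900*(3 - (-7 - 24 - 12)) = 900*(3 - 1*(-43)) = 900*(3 + 43) = 900*46 = 41400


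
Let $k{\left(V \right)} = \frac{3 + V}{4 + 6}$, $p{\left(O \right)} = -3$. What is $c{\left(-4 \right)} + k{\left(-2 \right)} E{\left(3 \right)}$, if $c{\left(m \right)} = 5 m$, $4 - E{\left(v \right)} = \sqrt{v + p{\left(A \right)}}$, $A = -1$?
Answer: $- \frac{98}{5} \approx -19.6$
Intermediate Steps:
$E{\left(v \right)} = 4 - \sqrt{-3 + v}$ ($E{\left(v \right)} = 4 - \sqrt{v - 3} = 4 - \sqrt{-3 + v}$)
$k{\left(V \right)} = \frac{3}{10} + \frac{V}{10}$ ($k{\left(V \right)} = \frac{3 + V}{10} = \left(3 + V\right) \frac{1}{10} = \frac{3}{10} + \frac{V}{10}$)
$c{\left(-4 \right)} + k{\left(-2 \right)} E{\left(3 \right)} = 5 \left(-4\right) + \left(\frac{3}{10} + \frac{1}{10} \left(-2\right)\right) \left(4 - \sqrt{-3 + 3}\right) = -20 + \left(\frac{3}{10} - \frac{1}{5}\right) \left(4 - \sqrt{0}\right) = -20 + \frac{4 - 0}{10} = -20 + \frac{4 + 0}{10} = -20 + \frac{1}{10} \cdot 4 = -20 + \frac{2}{5} = - \frac{98}{5}$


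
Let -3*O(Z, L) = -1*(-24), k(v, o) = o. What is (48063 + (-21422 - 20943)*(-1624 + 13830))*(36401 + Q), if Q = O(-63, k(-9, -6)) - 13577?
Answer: -11797221041632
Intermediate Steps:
O(Z, L) = -8 (O(Z, L) = -(-1)*(-24)/3 = -⅓*24 = -8)
Q = -13585 (Q = -8 - 13577 = -13585)
(48063 + (-21422 - 20943)*(-1624 + 13830))*(36401 + Q) = (48063 + (-21422 - 20943)*(-1624 + 13830))*(36401 - 13585) = (48063 - 42365*12206)*22816 = (48063 - 517107190)*22816 = -517059127*22816 = -11797221041632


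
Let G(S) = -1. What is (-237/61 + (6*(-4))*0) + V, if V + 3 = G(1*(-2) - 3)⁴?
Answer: -359/61 ≈ -5.8852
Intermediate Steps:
V = -2 (V = -3 + (-1)⁴ = -3 + 1 = -2)
(-237/61 + (6*(-4))*0) + V = (-237/61 + (6*(-4))*0) - 2 = (-237*1/61 - 24*0) - 2 = (-237/61 + 0) - 2 = -237/61 - 2 = -359/61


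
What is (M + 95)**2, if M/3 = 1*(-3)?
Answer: 7396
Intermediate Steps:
M = -9 (M = 3*(1*(-3)) = 3*(-3) = -9)
(M + 95)**2 = (-9 + 95)**2 = 86**2 = 7396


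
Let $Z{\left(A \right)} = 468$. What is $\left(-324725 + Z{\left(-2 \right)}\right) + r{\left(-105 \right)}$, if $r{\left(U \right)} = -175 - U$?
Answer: $-324327$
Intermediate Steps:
$\left(-324725 + Z{\left(-2 \right)}\right) + r{\left(-105 \right)} = \left(-324725 + 468\right) - 70 = -324257 + \left(-175 + 105\right) = -324257 - 70 = -324327$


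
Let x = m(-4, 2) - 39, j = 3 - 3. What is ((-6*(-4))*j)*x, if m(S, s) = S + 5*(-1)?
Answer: 0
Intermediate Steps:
j = 0
m(S, s) = -5 + S (m(S, s) = S - 5 = -5 + S)
x = -48 (x = (-5 - 4) - 39 = -9 - 39 = -48)
((-6*(-4))*j)*x = (-6*(-4)*0)*(-48) = (24*0)*(-48) = 0*(-48) = 0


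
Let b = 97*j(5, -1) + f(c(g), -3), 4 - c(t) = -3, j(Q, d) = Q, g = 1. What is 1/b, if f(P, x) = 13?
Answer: 1/498 ≈ 0.0020080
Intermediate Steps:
c(t) = 7 (c(t) = 4 - 1*(-3) = 4 + 3 = 7)
b = 498 (b = 97*5 + 13 = 485 + 13 = 498)
1/b = 1/498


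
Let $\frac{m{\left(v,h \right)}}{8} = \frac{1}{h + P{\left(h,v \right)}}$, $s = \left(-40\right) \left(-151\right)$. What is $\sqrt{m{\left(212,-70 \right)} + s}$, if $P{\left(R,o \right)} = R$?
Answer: $\frac{\sqrt{7398930}}{35} \approx 77.717$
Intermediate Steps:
$s = 6040$
$m{\left(v,h \right)} = \frac{4}{h}$ ($m{\left(v,h \right)} = \frac{8}{h + h} = \frac{8}{2 h} = 8 \frac{1}{2 h} = \frac{4}{h}$)
$\sqrt{m{\left(212,-70 \right)} + s} = \sqrt{\frac{4}{-70} + 6040} = \sqrt{4 \left(- \frac{1}{70}\right) + 6040} = \sqrt{- \frac{2}{35} + 6040} = \sqrt{\frac{211398}{35}} = \frac{\sqrt{7398930}}{35}$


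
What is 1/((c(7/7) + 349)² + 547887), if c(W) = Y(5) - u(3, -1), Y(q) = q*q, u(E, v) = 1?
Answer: 1/687016 ≈ 1.4556e-6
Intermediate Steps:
Y(q) = q²
c(W) = 24 (c(W) = 5² - 1*1 = 25 - 1 = 24)
1/((c(7/7) + 349)² + 547887) = 1/((24 + 349)² + 547887) = 1/(373² + 547887) = 1/(139129 + 547887) = 1/687016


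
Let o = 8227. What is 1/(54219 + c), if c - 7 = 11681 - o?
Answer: 1/57680 ≈ 1.7337e-5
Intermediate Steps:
c = 3461 (c = 7 + (11681 - 1*8227) = 7 + (11681 - 8227) = 7 + 3454 = 3461)
1/(54219 + c) = 1/(54219 + 3461) = 1/57680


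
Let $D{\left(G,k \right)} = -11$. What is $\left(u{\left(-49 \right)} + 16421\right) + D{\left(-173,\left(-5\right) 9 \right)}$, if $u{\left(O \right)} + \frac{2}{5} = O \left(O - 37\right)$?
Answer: $\frac{103118}{5} \approx 20624.0$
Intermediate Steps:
$u{\left(O \right)} = - \frac{2}{5} + O \left(-37 + O\right)$ ($u{\left(O \right)} = - \frac{2}{5} + O \left(O - 37\right) = - \frac{2}{5} + O \left(-37 + O\right)$)
$\left(u{\left(-49 \right)} + 16421\right) + D{\left(-173,\left(-5\right) 9 \right)} = \left(\left(- \frac{2}{5} + \left(-49\right)^{2} - -1813\right) + 16421\right) - 11 = \left(\left(- \frac{2}{5} + 2401 + 1813\right) + 16421\right) - 11 = \left(\frac{21068}{5} + 16421\right) - 11 = \frac{103173}{5} - 11 = \frac{103118}{5}$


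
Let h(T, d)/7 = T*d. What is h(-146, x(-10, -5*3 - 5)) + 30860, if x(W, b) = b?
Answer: 51300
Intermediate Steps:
h(T, d) = 7*T*d (h(T, d) = 7*(T*d) = 7*T*d)
h(-146, x(-10, -5*3 - 5)) + 30860 = 7*(-146)*(-5*3 - 5) + 30860 = 7*(-146)*(-15 - 5) + 30860 = 7*(-146)*(-20) + 30860 = 20440 + 30860 = 51300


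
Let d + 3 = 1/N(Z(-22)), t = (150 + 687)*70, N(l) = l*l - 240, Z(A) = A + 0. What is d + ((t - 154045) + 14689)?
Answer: -19707635/244 ≈ -80769.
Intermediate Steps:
Z(A) = A
N(l) = -240 + l² (N(l) = l² - 240 = -240 + l²)
t = 58590 (t = 837*70 = 58590)
d = -731/244 (d = -3 + 1/(-240 + (-22)²) = -3 + 1/(-240 + 484) = -3 + 1/244 = -731/244 ≈ -2.9959)
d + ((t - 154045) + 14689) = -731/244 + ((58590 - 154045) + 14689) = -731/244 + (-95455 + 14689) = -731/244 - 80766 = -19707635/244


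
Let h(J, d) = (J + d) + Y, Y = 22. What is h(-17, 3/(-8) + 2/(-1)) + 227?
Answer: 1837/8 ≈ 229.63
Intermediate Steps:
h(J, d) = 22 + J + d (h(J, d) = (J + d) + 22 = 22 + J + d)
h(-17, 3/(-8) + 2/(-1)) + 227 = (22 - 17 + (3/(-8) + 2/(-1))) + 227 = (22 - 17 + (3*(-⅛) + 2*(-1))) + 227 = (22 - 17 + (-3/8 - 2)) + 227 = (22 - 17 - 19/8) + 227 = 21/8 + 227 = 1837/8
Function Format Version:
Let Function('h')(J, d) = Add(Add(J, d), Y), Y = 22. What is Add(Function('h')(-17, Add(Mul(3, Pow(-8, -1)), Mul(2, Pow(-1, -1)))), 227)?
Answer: Rational(1837, 8) ≈ 229.63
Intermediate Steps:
Function('h')(J, d) = Add(22, J, d) (Function('h')(J, d) = Add(Add(J, d), 22) = Add(22, J, d))
Add(Function('h')(-17, Add(Mul(3, Pow(-8, -1)), Mul(2, Pow(-1, -1)))), 227) = Add(Add(22, -17, Add(Mul(3, Pow(-8, -1)), Mul(2, Pow(-1, -1)))), 227) = Add(Add(22, -17, Add(Mul(3, Rational(-1, 8)), Mul(2, -1))), 227) = Add(Add(22, -17, Add(Rational(-3, 8), -2)), 227) = Add(Add(22, -17, Rational(-19, 8)), 227) = Add(Rational(21, 8), 227) = Rational(1837, 8)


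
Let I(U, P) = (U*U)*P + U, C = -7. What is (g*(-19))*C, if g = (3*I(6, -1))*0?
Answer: 0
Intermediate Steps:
I(U, P) = U + P*U**2 (I(U, P) = U**2*P + U = P*U**2 + U = U + P*U**2)
g = 0 (g = (3*(6*(1 - 1*6)))*0 = (3*(6*(1 - 6)))*0 = (3*(6*(-5)))*0 = (3*(-30))*0 = -90*0 = 0)
(g*(-19))*C = (0*(-19))*(-7) = 0*(-7) = 0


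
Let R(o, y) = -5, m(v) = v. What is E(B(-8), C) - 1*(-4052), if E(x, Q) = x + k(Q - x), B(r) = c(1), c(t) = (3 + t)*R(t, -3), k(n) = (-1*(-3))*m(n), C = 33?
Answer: 4191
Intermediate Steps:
k(n) = 3*n (k(n) = (-1*(-3))*n = 3*n)
c(t) = -15 - 5*t (c(t) = (3 + t)*(-5) = -15 - 5*t)
B(r) = -20 (B(r) = -15 - 5*1 = -15 - 5 = -20)
E(x, Q) = -2*x + 3*Q (E(x, Q) = x + 3*(Q - x) = x + (-3*x + 3*Q) = -2*x + 3*Q)
E(B(-8), C) - 1*(-4052) = (-2*(-20) + 3*33) - 1*(-4052) = (40 + 99) + 4052 = 139 + 4052 = 4191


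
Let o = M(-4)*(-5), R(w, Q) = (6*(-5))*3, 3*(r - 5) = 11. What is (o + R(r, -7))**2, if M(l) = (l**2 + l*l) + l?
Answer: 52900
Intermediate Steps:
r = 26/3 (r = 5 + (1/3)*11 = 5 + 11/3 = 26/3 ≈ 8.6667)
M(l) = l + 2*l**2 (M(l) = (l**2 + l**2) + l = 2*l**2 + l = l + 2*l**2)
R(w, Q) = -90 (R(w, Q) = -30*3 = -90)
o = -140 (o = -4*(1 + 2*(-4))*(-5) = -4*(1 - 8)*(-5) = -4*(-7)*(-5) = 28*(-5) = -140)
(o + R(r, -7))**2 = (-140 - 90)**2 = (-230)**2 = 52900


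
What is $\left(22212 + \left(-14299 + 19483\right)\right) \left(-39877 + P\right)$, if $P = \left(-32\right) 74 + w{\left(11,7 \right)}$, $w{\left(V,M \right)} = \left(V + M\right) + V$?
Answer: $-1156549536$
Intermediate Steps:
$w{\left(V,M \right)} = M + 2 V$ ($w{\left(V,M \right)} = \left(M + V\right) + V = M + 2 V$)
$P = -2339$ ($P = \left(-32\right) 74 + \left(7 + 2 \cdot 11\right) = -2368 + \left(7 + 22\right) = -2368 + 29 = -2339$)
$\left(22212 + \left(-14299 + 19483\right)\right) \left(-39877 + P\right) = \left(22212 + \left(-14299 + 19483\right)\right) \left(-39877 - 2339\right) = \left(22212 + 5184\right) \left(-42216\right) = 27396 \left(-42216\right) = -1156549536$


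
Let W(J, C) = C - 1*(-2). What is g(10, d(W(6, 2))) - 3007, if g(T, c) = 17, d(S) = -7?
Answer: -2990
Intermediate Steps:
W(J, C) = 2 + C (W(J, C) = C + 2 = 2 + C)
g(10, d(W(6, 2))) - 3007 = 17 - 3007 = -2990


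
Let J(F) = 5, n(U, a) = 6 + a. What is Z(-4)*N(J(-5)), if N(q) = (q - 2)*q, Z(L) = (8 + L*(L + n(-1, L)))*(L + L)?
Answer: -1920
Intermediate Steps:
Z(L) = 2*L*(8 + L*(6 + 2*L)) (Z(L) = (8 + L*(L + (6 + L)))*(L + L) = (8 + L*(6 + 2*L))*(2*L) = 2*L*(8 + L*(6 + 2*L)))
N(q) = q*(-2 + q) (N(q) = (-2 + q)*q = q*(-2 + q))
Z(-4)*N(J(-5)) = (4*(-4)*(4 + (-4)² + 3*(-4)))*(5*(-2 + 5)) = (4*(-4)*(4 + 16 - 12))*(5*3) = (4*(-4)*8)*15 = -128*15 = -1920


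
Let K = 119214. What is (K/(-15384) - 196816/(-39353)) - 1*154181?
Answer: -15557308534185/100901092 ≈ -1.5418e+5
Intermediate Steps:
(K/(-15384) - 196816/(-39353)) - 1*154181 = (119214/(-15384) - 196816/(-39353)) - 1*154181 = (119214*(-1/15384) - 196816*(-1/39353)) - 154181 = (-19869/2564 + 196816/39353) - 154181 = -277268533/100901092 - 154181 = -15557308534185/100901092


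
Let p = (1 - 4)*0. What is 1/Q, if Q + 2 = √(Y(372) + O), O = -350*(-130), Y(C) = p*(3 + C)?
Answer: 1/22748 + 5*√455/22748 ≈ 0.0047324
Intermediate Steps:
p = 0 (p = -3*0 = 0)
Y(C) = 0 (Y(C) = 0*(3 + C) = 0)
O = 45500
Q = -2 + 10*√455 (Q = -2 + √(0 + 45500) = -2 + √45500 = -2 + 10*√455 ≈ 211.31)
1/Q = 1/(-2 + 10*√455)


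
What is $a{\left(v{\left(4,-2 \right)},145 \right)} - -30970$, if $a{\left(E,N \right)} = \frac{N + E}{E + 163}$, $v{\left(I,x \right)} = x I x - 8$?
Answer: $\frac{588447}{19} \approx 30971.0$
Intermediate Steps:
$v{\left(I,x \right)} = -8 + I x^{2}$ ($v{\left(I,x \right)} = I x x - 8 = I x^{2} - 8 = -8 + I x^{2}$)
$a{\left(E,N \right)} = \frac{E + N}{163 + E}$
$a{\left(v{\left(4,-2 \right)},145 \right)} - -30970 = \frac{\left(-8 + 4 \left(-2\right)^{2}\right) + 145}{163 - \left(8 - 4 \left(-2\right)^{2}\right)} - -30970 = \frac{\left(-8 + 4 \cdot 4\right) + 145}{163 + \left(-8 + 4 \cdot 4\right)} + 30970 = \frac{\left(-8 + 16\right) + 145}{163 + \left(-8 + 16\right)} + 30970 = \frac{8 + 145}{163 + 8} + 30970 = \frac{1}{171} \cdot 153 + 30970 = \frac{17}{19} + 30970 = \frac{588447}{19}$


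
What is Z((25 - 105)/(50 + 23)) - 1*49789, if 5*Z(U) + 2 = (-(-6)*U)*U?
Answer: -1326600163/26645 ≈ -49788.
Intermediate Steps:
Z(U) = -⅖ + 6*U²/5 (Z(U) = -⅖ + ((-(-6)*U)*U)/5 = -⅖ + ((6*U)*U)/5 = -⅖ + (6*U²)/5 = -⅖ + 6*U²/5)
Z((25 - 105)/(50 + 23)) - 1*49789 = (-⅖ + 6*((25 - 105)/(50 + 23))²/5) - 1*49789 = (-⅖ + 6*(-80/73)²/5) - 49789 = (-⅖ + (6/5)*(6400/5329)) - 49789 = (-⅖ + 7680/5329) - 49789 = 27742/26645 - 49789 = -1326600163/26645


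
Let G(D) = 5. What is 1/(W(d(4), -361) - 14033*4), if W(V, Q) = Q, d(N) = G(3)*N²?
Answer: -1/56493 ≈ -1.7701e-5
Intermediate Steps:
d(N) = 5*N²
1/(W(d(4), -361) - 14033*4) = 1/(-361 - 14033*4) = 1/(-361 - 56132) = 1/(-56493) = -1/56493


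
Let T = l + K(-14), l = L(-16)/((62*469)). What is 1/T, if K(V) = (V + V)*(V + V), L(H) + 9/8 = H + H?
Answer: 232624/182376951 ≈ 0.0012755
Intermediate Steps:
L(H) = -9/8 + 2*H (L(H) = -9/8 + (H + H) = -9/8 + 2*H)
K(V) = 4*V**2 (K(V) = (2*V)*(2*V) = 4*V**2)
l = -265/232624 (l = (-9/8 + 2*(-16))/((62*469)) = (-9/8 - 32)/29078 = -265/8*1/29078 = -265/232624 ≈ -0.0011392)
T = 182376951/232624 (T = -265/232624 + 4*(-14)**2 = -265/232624 + 4*196 = -265/232624 + 784 = 182376951/232624 ≈ 784.00)
1/T = 1/(182376951/232624) = 232624/182376951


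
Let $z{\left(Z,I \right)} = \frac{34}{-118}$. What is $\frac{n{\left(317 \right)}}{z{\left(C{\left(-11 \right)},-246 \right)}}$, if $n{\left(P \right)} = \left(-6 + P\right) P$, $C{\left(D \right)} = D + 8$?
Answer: $- \frac{5816633}{17} \approx -3.4216 \cdot 10^{5}$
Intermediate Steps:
$C{\left(D \right)} = 8 + D$
$z{\left(Z,I \right)} = - \frac{17}{59}$ ($z{\left(Z,I \right)} = 34 \left(- \frac{1}{118}\right) = - \frac{17}{59}$)
$n{\left(P \right)} = P \left(-6 + P\right)$
$\frac{n{\left(317 \right)}}{z{\left(C{\left(-11 \right)},-246 \right)}} = \frac{317 \left(-6 + 317\right)}{- \frac{17}{59}} = 317 \cdot 311 \left(- \frac{59}{17}\right) = 98587 \left(- \frac{59}{17}\right) = - \frac{5816633}{17}$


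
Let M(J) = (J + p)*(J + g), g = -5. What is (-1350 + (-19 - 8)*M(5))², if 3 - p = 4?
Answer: 1822500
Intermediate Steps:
p = -1 (p = 3 - 1*4 = 3 - 4 = -1)
M(J) = (-1 + J)*(-5 + J) (M(J) = (J - 1)*(J - 5) = (-1 + J)*(-5 + J))
(-1350 + (-19 - 8)*M(5))² = (-1350 + (-19 - 8)*(5 + 5² - 6*5))² = (-1350 - 27*(5 + 25 - 30))² = (-1350 - 27*0)² = (-1350 + 0)² = (-1350)² = 1822500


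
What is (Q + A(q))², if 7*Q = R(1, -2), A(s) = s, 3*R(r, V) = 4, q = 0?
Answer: 16/441 ≈ 0.036281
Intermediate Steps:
R(r, V) = 4/3 (R(r, V) = (⅓)*4 = 4/3)
Q = 4/21 (Q = (⅐)*(4/3) = 4/21 ≈ 0.19048)
(Q + A(q))² = (4/21 + 0)² = (4/21)² = 16/441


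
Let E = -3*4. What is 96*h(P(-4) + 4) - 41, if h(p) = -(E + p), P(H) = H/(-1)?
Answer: 343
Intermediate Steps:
P(H) = -H
E = -12
h(p) = 12 - p (h(p) = -(-12 + p) = 12 - p)
96*h(P(-4) + 4) - 41 = 96*(12 - (-1*(-4) + 4)) - 41 = 96*(12 - (4 + 4)) - 41 = 96*(12 - 1*8) - 41 = 96*(12 - 8) - 41 = 96*4 - 41 = 384 - 41 = 343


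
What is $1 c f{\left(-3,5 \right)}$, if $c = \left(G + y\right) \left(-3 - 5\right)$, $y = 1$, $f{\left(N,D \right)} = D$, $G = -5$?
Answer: $160$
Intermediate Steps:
$c = 32$ ($c = \left(-5 + 1\right) \left(-3 - 5\right) = \left(-4\right) \left(-8\right) = 32$)
$1 c f{\left(-3,5 \right)} = 1 \cdot 32 \cdot 5 = 32 \cdot 5 = 160$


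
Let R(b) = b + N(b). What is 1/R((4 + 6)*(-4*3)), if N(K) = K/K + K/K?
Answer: -1/118 ≈ -0.0084746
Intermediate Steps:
N(K) = 2 (N(K) = 1 + 1 = 2)
R(b) = 2 + b (R(b) = b + 2 = 2 + b)
1/R((4 + 6)*(-4*3)) = 1/(2 + (4 + 6)*(-4*3)) = 1/(2 + 10*(-12)) = 1/(2 - 120) = 1/(-118) = -1/118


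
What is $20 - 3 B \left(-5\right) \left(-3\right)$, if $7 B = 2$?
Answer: $- \frac{1800}{7} \approx -257.14$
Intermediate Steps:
$B = \frac{2}{7}$ ($B = \frac{1}{7} \cdot 2 = \frac{2}{7} \approx 0.28571$)
$20 - 3 B \left(-5\right) \left(-3\right) = 20 \left(-3\right) \frac{2}{7} \left(-5\right) \left(-3\right) = 20 \left(\left(- \frac{6}{7}\right) \left(-5\right)\right) \left(-3\right) = 20 \cdot \frac{30}{7} \left(-3\right) = \frac{600}{7} \left(-3\right) = - \frac{1800}{7}$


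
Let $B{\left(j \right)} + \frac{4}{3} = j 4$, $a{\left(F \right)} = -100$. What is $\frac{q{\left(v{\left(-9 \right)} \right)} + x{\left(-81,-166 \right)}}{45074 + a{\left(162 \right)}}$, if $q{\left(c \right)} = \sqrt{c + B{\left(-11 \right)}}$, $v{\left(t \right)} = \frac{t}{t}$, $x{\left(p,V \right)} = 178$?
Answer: $\frac{89}{22487} + \frac{i \sqrt{399}}{134922} \approx 0.0039578 + 0.00014805 i$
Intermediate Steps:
$v{\left(t \right)} = 1$
$B{\left(j \right)} = - \frac{4}{3} + 4 j$ ($B{\left(j \right)} = - \frac{4}{3} + j 4 = - \frac{4}{3} + 4 j$)
$q{\left(c \right)} = \sqrt{- \frac{136}{3} + c}$ ($q{\left(c \right)} = \sqrt{c + \left(- \frac{4}{3} + 4 \left(-11\right)\right)} = \sqrt{c - \frac{136}{3}} = \sqrt{- \frac{136}{3} + c}$)
$\frac{q{\left(v{\left(-9 \right)} \right)} + x{\left(-81,-166 \right)}}{45074 + a{\left(162 \right)}} = \frac{\frac{\sqrt{-408 + 9 \cdot 1}}{3} + 178}{45074 - 100} = \frac{\frac{\sqrt{-408 + 9}}{3} + 178}{44974} = \left(\frac{\sqrt{-399}}{3} + 178\right) \frac{1}{44974} = \left(\frac{i \sqrt{399}}{3} + 178\right) \frac{1}{44974} = \left(178 + \frac{i \sqrt{399}}{3}\right) \frac{1}{44974} = \frac{89}{22487} + \frac{i \sqrt{399}}{134922}$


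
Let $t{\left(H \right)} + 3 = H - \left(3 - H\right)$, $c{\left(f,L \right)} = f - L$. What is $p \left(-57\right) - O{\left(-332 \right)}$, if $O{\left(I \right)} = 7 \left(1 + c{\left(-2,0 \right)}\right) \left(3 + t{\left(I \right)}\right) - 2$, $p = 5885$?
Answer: $-340112$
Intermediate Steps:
$t{\left(H \right)} = -6 + 2 H$ ($t{\left(H \right)} = -3 + \left(H - \left(3 - H\right)\right) = -3 + \left(H + \left(-3 + H\right)\right) = -3 + \left(-3 + 2 H\right) = -6 + 2 H$)
$O{\left(I \right)} = 19 - 14 I$ ($O{\left(I \right)} = 7 \left(1 - 2\right) \left(3 + \left(-6 + 2 I\right)\right) - 2 = 7 \left(1 + \left(-2 + 0\right)\right) \left(-3 + 2 I\right) - 2 = 7 \left(1 - 2\right) \left(-3 + 2 I\right) - 2 = 7 \left(- (-3 + 2 I)\right) - 2 = 7 \left(3 - 2 I\right) - 2 = \left(21 - 14 I\right) - 2 = 19 - 14 I$)
$p \left(-57\right) - O{\left(-332 \right)} = 5885 \left(-57\right) - \left(19 - -4648\right) = -335445 - \left(19 + 4648\right) = -335445 - 4667 = -340112$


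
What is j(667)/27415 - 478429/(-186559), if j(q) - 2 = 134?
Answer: 13141503059/5114514985 ≈ 2.5695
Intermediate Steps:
j(q) = 136 (j(q) = 2 + 134 = 136)
j(667)/27415 - 478429/(-186559) = 136/27415 - 478429/(-186559) = 136*(1/27415) - 478429*(-1/186559) = 136/27415 + 478429/186559 = 13141503059/5114514985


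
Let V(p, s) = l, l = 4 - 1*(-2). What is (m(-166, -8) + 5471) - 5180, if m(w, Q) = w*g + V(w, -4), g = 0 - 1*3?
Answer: 795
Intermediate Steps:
l = 6 (l = 4 + 2 = 6)
V(p, s) = 6
g = -3 (g = 0 - 3 = -3)
m(w, Q) = 6 - 3*w (m(w, Q) = w*(-3) + 6 = -3*w + 6 = 6 - 3*w)
(m(-166, -8) + 5471) - 5180 = ((6 - 3*(-166)) + 5471) - 5180 = ((6 + 498) + 5471) - 5180 = (504 + 5471) - 5180 = 5975 - 5180 = 795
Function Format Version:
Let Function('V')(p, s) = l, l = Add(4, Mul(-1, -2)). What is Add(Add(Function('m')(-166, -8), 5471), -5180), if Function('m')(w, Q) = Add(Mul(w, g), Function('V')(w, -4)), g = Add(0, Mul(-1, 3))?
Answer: 795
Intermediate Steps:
l = 6 (l = Add(4, 2) = 6)
Function('V')(p, s) = 6
g = -3 (g = Add(0, -3) = -3)
Function('m')(w, Q) = Add(6, Mul(-3, w)) (Function('m')(w, Q) = Add(Mul(w, -3), 6) = Add(Mul(-3, w), 6) = Add(6, Mul(-3, w)))
Add(Add(Function('m')(-166, -8), 5471), -5180) = Add(Add(Add(6, Mul(-3, -166)), 5471), -5180) = Add(Add(Add(6, 498), 5471), -5180) = Add(Add(504, 5471), -5180) = Add(5975, -5180) = 795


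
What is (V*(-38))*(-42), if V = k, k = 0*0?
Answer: 0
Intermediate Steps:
k = 0
V = 0
(V*(-38))*(-42) = (0*(-38))*(-42) = 0*(-42) = 0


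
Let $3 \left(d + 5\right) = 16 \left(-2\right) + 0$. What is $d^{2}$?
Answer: $\frac{2209}{9} \approx 245.44$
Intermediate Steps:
$d = - \frac{47}{3}$ ($d = -5 + \frac{16 \left(-2\right) + 0}{3} = -5 + \frac{-32 + 0}{3} = -5 + \frac{1}{3} \left(-32\right) = -5 - \frac{32}{3} = - \frac{47}{3} \approx -15.667$)
$d^{2} = \left(- \frac{47}{3}\right)^{2} = \frac{2209}{9}$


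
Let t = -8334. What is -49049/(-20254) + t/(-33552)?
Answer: 3877113/1452056 ≈ 2.6701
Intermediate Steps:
-49049/(-20254) + t/(-33552) = -49049/(-20254) - 8334/(-33552) = -49049*(-1/20254) - 8334*(-1/33552) = 3773/1558 + 463/1864 = 3877113/1452056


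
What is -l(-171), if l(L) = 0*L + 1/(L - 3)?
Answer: 1/174 ≈ 0.0057471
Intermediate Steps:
l(L) = 1/(-3 + L) (l(L) = 0 + 1/(-3 + L) = 1/(-3 + L))
-l(-171) = -1/(-3 - 171) = -1/(-174) = -1*(-1/174) = 1/174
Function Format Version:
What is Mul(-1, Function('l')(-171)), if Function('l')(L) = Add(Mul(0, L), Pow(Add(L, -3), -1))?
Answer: Rational(1, 174) ≈ 0.0057471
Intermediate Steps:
Function('l')(L) = Pow(Add(-3, L), -1) (Function('l')(L) = Add(0, Pow(Add(-3, L), -1)) = Pow(Add(-3, L), -1))
Mul(-1, Function('l')(-171)) = Mul(-1, Pow(Add(-3, -171), -1)) = Mul(-1, Pow(-174, -1)) = Mul(-1, Rational(-1, 174)) = Rational(1, 174)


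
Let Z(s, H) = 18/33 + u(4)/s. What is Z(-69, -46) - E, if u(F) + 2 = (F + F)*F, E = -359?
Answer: 90855/253 ≈ 359.11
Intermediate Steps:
u(F) = -2 + 2*F**2 (u(F) = -2 + (F + F)*F = -2 + (2*F)*F = -2 + 2*F**2)
Z(s, H) = 6/11 + 30/s (Z(s, H) = 18/33 + (-2 + 2*4**2)/s = 18*(1/33) + (-2 + 2*16)/s = 6/11 + (-2 + 32)/s = 6/11 + 30/s)
Z(-69, -46) - E = (6/11 + 30/(-69)) - 1*(-359) = (6/11 + 30*(-1/69)) + 359 = (6/11 - 10/23) + 359 = 28/253 + 359 = 90855/253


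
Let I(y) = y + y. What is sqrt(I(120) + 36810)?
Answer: 5*sqrt(1482) ≈ 192.48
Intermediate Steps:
I(y) = 2*y
sqrt(I(120) + 36810) = sqrt(2*120 + 36810) = sqrt(240 + 36810) = sqrt(37050) = 5*sqrt(1482)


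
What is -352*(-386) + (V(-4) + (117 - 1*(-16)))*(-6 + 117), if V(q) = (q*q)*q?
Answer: 143531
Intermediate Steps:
V(q) = q³ (V(q) = q²*q = q³)
-352*(-386) + (V(-4) + (117 - 1*(-16)))*(-6 + 117) = -352*(-386) + ((-4)³ + (117 - 1*(-16)))*(-6 + 117) = 135872 + (-64 + (117 + 16))*111 = 135872 + (-64 + 133)*111 = 135872 + 69*111 = 135872 + 7659 = 143531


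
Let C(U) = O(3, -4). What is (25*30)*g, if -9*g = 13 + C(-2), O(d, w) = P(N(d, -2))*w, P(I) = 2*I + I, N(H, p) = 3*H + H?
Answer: 32750/3 ≈ 10917.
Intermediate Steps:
N(H, p) = 4*H
P(I) = 3*I
O(d, w) = 12*d*w (O(d, w) = (3*(4*d))*w = (12*d)*w = 12*d*w)
C(U) = -144 (C(U) = 12*3*(-4) = -144)
g = 131/9 (g = -(13 - 144)/9 = -⅑*(-131) = 131/9 ≈ 14.556)
(25*30)*g = (25*30)*(131/9) = 750*(131/9) = 32750/3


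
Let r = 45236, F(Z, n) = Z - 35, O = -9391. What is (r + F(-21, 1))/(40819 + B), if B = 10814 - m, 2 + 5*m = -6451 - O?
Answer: 225900/255227 ≈ 0.88509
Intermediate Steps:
m = 2938/5 (m = -⅖ + (-6451 - 1*(-9391))/5 = -⅖ + (-6451 + 9391)/5 = -⅖ + (⅕)*2940 = -⅖ + 588 = 2938/5 ≈ 587.60)
F(Z, n) = -35 + Z
B = 51132/5 (B = 10814 - 1*2938/5 = 10814 - 2938/5 = 51132/5 ≈ 10226.)
(r + F(-21, 1))/(40819 + B) = (45236 + (-35 - 21))/(40819 + 51132/5) = (45236 - 56)/(255227/5) = 45180*(5/255227) = 225900/255227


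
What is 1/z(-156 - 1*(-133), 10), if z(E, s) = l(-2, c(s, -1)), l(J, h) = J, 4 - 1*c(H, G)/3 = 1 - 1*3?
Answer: -1/2 ≈ -0.50000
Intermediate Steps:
c(H, G) = 18 (c(H, G) = 12 - 3*(1 - 1*3) = 12 - 3*(1 - 3) = 12 - 3*(-2) = 12 + 6 = 18)
z(E, s) = -2
1/z(-156 - 1*(-133), 10) = 1/(-2) = -1/2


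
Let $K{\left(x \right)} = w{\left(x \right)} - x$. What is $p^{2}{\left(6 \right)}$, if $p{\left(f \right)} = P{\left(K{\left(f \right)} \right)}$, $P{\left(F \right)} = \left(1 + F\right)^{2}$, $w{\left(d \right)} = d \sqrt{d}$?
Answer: $79681 - 28920 \sqrt{6} \approx 8841.8$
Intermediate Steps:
$w{\left(d \right)} = d^{\frac{3}{2}}$
$K{\left(x \right)} = x^{\frac{3}{2}} - x$
$p{\left(f \right)} = \left(1 + f^{\frac{3}{2}} - f\right)^{2}$ ($p{\left(f \right)} = \left(1 + \left(f^{\frac{3}{2}} - f\right)\right)^{2} = \left(1 + f^{\frac{3}{2}} - f\right)^{2}$)
$p^{2}{\left(6 \right)} = \left(\left(1 + 6^{\frac{3}{2}} - 6\right)^{2}\right)^{2} = \left(\left(1 + 6 \sqrt{6} - 6\right)^{2}\right)^{2} = \left(\left(-5 + 6 \sqrt{6}\right)^{2}\right)^{2} = \left(-5 + 6 \sqrt{6}\right)^{4}$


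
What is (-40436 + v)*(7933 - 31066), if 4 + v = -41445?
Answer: 1894245705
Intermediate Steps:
v = -41449 (v = -4 - 41445 = -41449)
(-40436 + v)*(7933 - 31066) = (-40436 - 41449)*(7933 - 31066) = -81885*(-23133) = 1894245705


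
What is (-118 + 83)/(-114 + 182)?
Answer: -35/68 ≈ -0.51471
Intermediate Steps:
(-118 + 83)/(-114 + 182) = -35/68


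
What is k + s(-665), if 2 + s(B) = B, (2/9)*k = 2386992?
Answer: 10740797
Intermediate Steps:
k = 10741464 (k = (9/2)*2386992 = 10741464)
s(B) = -2 + B
k + s(-665) = 10741464 + (-2 - 665) = 10741464 - 667 = 10740797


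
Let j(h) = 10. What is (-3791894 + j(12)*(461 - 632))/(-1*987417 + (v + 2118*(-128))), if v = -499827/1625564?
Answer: 6166746092656/2045806930671 ≈ 3.0143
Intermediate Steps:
v = -499827/1625564 (v = -499827*1/1625564 = -499827/1625564 ≈ -0.30748)
(-3791894 + j(12)*(461 - 632))/(-1*987417 + (v + 2118*(-128))) = (-3791894 + 10*(461 - 632))/(-1*987417 + (-499827/1625564 + 2118*(-128))) = (-3791894 + 10*(-171))/(-987417 + (-499827/1625564 - 271104)) = (-3791894 - 1710)/(-987417 - 440697402483/1625564) = -3793604/(-2045806930671/1625564) = -3793604*(-1625564/2045806930671) = 6166746092656/2045806930671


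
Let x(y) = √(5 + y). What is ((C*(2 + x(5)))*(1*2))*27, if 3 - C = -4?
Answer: 756 + 378*√10 ≈ 1951.3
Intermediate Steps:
C = 7 (C = 3 - 1*(-4) = 3 + 4 = 7)
((C*(2 + x(5)))*(1*2))*27 = ((7*(2 + √(5 + 5)))*(1*2))*27 = ((7*(2 + √10))*2)*27 = ((14 + 7*√10)*2)*27 = (28 + 14*√10)*27 = 756 + 378*√10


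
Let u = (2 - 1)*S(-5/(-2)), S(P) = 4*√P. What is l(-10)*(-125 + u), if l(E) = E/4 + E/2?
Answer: 1875/2 - 15*√10 ≈ 890.07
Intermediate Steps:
l(E) = 3*E/4 (l(E) = E*(¼) + E*(½) = E/4 + E/2 = 3*E/4)
u = 2*√10 (u = (2 - 1)*(4*√(-5/(-2))) = 1*(4*√(-5*(-½))) = 1*(4*√(5/2)) = 1*(4*(√10/2)) = 1*(2*√10) = 2*√10 ≈ 6.3246)
l(-10)*(-125 + u) = ((¾)*(-10))*(-125 + 2*√10) = -15*(-125 + 2*√10)/2 = 1875/2 - 15*√10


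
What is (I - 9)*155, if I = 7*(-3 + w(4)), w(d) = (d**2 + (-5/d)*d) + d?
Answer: 11625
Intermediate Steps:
w(d) = -5 + d + d**2 (w(d) = (d**2 - 5) + d = (-5 + d**2) + d = -5 + d + d**2)
I = 84 (I = 7*(-3 + (-5 + 4 + 4**2)) = 7*(-3 + (-5 + 4 + 16)) = 7*(-3 + 15) = 7*12 = 84)
(I - 9)*155 = (84 - 9)*155 = 75*155 = 11625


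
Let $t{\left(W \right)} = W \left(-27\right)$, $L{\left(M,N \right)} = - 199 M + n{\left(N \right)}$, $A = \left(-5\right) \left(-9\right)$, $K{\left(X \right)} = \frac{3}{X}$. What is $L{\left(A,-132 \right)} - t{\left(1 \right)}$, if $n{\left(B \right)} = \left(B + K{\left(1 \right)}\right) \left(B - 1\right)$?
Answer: $8229$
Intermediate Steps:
$n{\left(B \right)} = \left(-1 + B\right) \left(3 + B\right)$ ($n{\left(B \right)} = \left(B + \frac{3}{1}\right) \left(B - 1\right) = \left(B + 3 \cdot 1\right) \left(-1 + B\right) = \left(B + 3\right) \left(-1 + B\right) = \left(3 + B\right) \left(-1 + B\right) = \left(-1 + B\right) \left(3 + B\right)$)
$A = 45$
$L{\left(M,N \right)} = -3 + N^{2} - 199 M + 2 N$ ($L{\left(M,N \right)} = - 199 M + \left(-3 + N^{2} + 2 N\right) = -3 + N^{2} - 199 M + 2 N$)
$t{\left(W \right)} = - 27 W$
$L{\left(A,-132 \right)} - t{\left(1 \right)} = \left(-3 + \left(-132\right)^{2} - 8955 + 2 \left(-132\right)\right) - \left(-27\right) 1 = \left(-3 + 17424 - 8955 - 264\right) - -27 = 8202 + 27 = 8229$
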